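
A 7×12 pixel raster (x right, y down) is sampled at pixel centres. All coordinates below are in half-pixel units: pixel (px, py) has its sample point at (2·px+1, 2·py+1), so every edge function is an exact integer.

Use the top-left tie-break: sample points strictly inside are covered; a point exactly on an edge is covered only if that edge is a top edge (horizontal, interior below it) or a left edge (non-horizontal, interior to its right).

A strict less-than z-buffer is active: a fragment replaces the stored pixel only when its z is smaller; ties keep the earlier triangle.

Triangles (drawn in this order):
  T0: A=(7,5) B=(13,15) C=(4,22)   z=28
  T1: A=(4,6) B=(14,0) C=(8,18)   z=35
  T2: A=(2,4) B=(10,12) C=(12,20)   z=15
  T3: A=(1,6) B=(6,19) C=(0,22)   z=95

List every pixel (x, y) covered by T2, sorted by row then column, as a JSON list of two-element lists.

T0:
  2·area = 132
  edge (7, 5)→(13, 15): d=(6,10) right/bottom  bias=-1
  edge (13, 15)→(4, 22): d=(-9,7) right/bottom  bias=-1
  edge (4, 22)→(7, 5): d=(3,-17) top-left  bias=+0
    (3,2)@(7, 5): e=[0,132,0] → .  [on edge]
    (3,3)@(7, 7): e=[12,114,6] → X
    (4,3)@(9, 7): e=[-8,100,40] → .
    (3,4)@(7, 9): e=[24,96,12] → X
    (4,4)@(9, 9): e=[4,82,46] → X
    (5,4)@(11, 9): e=[-16,68,80] → .
    (3,5)@(7, 11): e=[36,78,18] → X
    (5,5)@(11, 11): e=[-4,50,86] → .
    (3,6)@(7, 13): e=[48,60,24] → X
    (5,6)@(11, 13): e=[8,32,92] → X
    (6,6)@(13, 13): e=[-12,18,126] → .
    (3,7)@(7, 15): e=[60,42,30] → X
    (6,7)@(13, 15): e=[0,0,132] → .  [on edge]
  covered (17 px):
    . . . . . . .
    . . . . . . .
    . . . . . . .
    . . . X . . .
    . . . X X . .
    . . . X X . .
    . . . X X X .
    . . . X X X .
    . . X X X . .
    . . X X . . .
    . . X . . . .
    . . . . . . .
T1:
  2·area = 144
  edge (4, 6)→(14, 0): d=(10,-6) top-left  bias=+0
  edge (14, 0)→(8, 18): d=(-6,18) right/bottom  bias=-1
  edge (8, 18)→(4, 6): d=(-4,-12) top-left  bias=+0
    (6,0)@(13, 1): e=[4,12,128] → X
    (1,1)@(3, 3): e=[-36,180,0] → .  [on edge]
    (4,1)@(9, 3): e=[0,72,72] → X  [on edge]
    (5,1)@(11, 3): e=[12,36,96] → X
    (6,1)@(13, 3): e=[24,0,120] → .  [on edge]
    (3,2)@(7, 5): e=[8,96,40] → X
    (6,2)@(13, 5): e=[44,-12,112] → .
    (2,3)@(5, 7): e=[16,120,8] → X
    (6,3)@(13, 7): e=[64,-24,104] → .
    (2,4)@(5, 9): e=[36,108,0] → X  [on edge]
    (5,4)@(11, 9): e=[72,0,72] → .  [on edge]
    (2,5)@(5, 11): e=[56,96,-8] → .
    (3,7)@(7, 15): e=[108,36,0] → X  [on edge]
    (4,7)@(9, 15): e=[120,0,24] → .  [on edge]
    (3,10)@(7, 21): e=[168,0,-24] → .  [on edge]
    (4,10)@(9, 21): e=[180,-36,0] → .  [on edge]
  covered (18 px):
    . . . . . . X
    . . . . X X .
    . . . X X X .
    . . X X X X .
    . . X X X . .
    . . . X X . .
    . . . X X . .
    . . . X . . .
    . . . . . . .
    . . . . . . .
    . . . . . . .
    . . . . . . .
T2:
  2·area = 48
  edge (2, 4)→(10, 12): d=(8,8) right/bottom  bias=-1
  edge (10, 12)→(12, 20): d=(2,8) right/bottom  bias=-1
  edge (12, 20)→(2, 4): d=(-10,-16) top-left  bias=+0
    (0,1)@(1, 3): e=[0,54,-6] → .  [on edge]
    (1,2)@(3, 5): e=[0,42,6] → .  [on edge]
    (2,3)@(5, 7): e=[0,30,18] → .  [on edge]
    (3,4)@(7, 9): e=[0,18,30] → .  [on edge]
    (3,5)@(7, 11): e=[16,22,10] → X
    (4,5)@(9, 11): e=[0,6,42] → .  [on edge]
    (3,6)@(7, 13): e=[32,26,-10] → .
    (4,6)@(9, 13): e=[16,10,22] → X
    (5,6)@(11, 13): e=[0,-6,54] → .  [on edge]
    (4,7)@(9, 15): e=[32,14,2] → X
    (5,7)@(11, 15): e=[16,-2,34] → .
    (6,7)@(13, 15): e=[0,-18,66] → .  [on edge]
  covered (4 px):
    . . . . . . .
    . . . . . . .
    . . . . . . .
    . . . . . . .
    . . . . . . .
    . . . X . . .
    . . . . X . .
    . . . . X . .
    . . . . . X .
    . . . . . . .
    . . . . . . .
    . . . . . . .
T3:
  2·area = 93
  edge (1, 6)→(6, 19): d=(5,13) right/bottom  bias=-1
  edge (6, 19)→(0, 22): d=(-6,3) right/bottom  bias=-1
  edge (0, 22)→(1, 6): d=(1,-16) top-left  bias=+0
    (0,3)@(1, 7): e=[5,87,1] → X
    (1,3)@(3, 7): e=[-21,81,33] → .
    (0,4)@(1, 9): e=[15,75,3] → X
    (1,4)@(3, 9): e=[-11,69,35] → .
    (0,5)@(1, 11): e=[25,63,5] → X
    (1,5)@(3, 11): e=[-1,57,37] → .
    (0,6)@(1, 13): e=[35,51,7] → X
    (1,6)@(3, 13): e=[9,45,39] → X
    (2,6)@(5, 13): e=[-17,39,71] → .
    (0,7)@(1, 15): e=[45,39,9] → X
    (2,7)@(5, 15): e=[-7,27,73] → .
    (0,8)@(1, 17): e=[55,27,11] → X
  covered (14 px):
    . . . . . . .
    . . . . . . .
    . . . . . . .
    X . . . . . .
    X . . . . . .
    X . . . . . .
    X X . . . . .
    X X . . . . .
    X X X . . . .
    X X X . . . .
    X . . . . . .
    . . . . . . .

Result: [[3,5],[4,6],[4,7],[5,8]]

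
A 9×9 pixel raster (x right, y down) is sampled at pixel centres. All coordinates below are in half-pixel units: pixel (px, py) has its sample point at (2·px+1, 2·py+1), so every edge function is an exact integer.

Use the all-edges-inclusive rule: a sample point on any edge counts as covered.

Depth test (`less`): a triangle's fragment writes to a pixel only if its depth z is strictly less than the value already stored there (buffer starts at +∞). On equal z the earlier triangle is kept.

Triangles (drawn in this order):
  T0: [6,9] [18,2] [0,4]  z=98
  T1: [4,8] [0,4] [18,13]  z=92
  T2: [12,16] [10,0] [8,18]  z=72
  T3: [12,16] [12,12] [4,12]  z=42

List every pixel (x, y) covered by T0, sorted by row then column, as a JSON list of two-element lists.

T0:
  2·area = 102  (B↔C swapped to make it positive)
  edge (6, 9)→(0, 4): d=(-6,-5) inclusive
  edge (0, 4)→(18, 2): d=(18,-2) inclusive
  edge (18, 2)→(6, 9): d=(-12,7) inclusive
    (4,1)@(9, 3): e=[51,0,51] → #  [on edge]
    (5,1)@(11, 3): e=[61,4,37] → #
    (6,1)@(13, 3): e=[71,8,23] → #
    (7,1)@(15, 3): e=[81,12,9] → #
    (8,1)@(17, 3): e=[91,16,-5] → ·
    (1,2)@(3, 5): e=[9,24,69] → #
    (2,2)@(5, 5): e=[19,28,55] → #
    (3,2)@(7, 5): e=[29,32,41] → #
    (6,2)@(13, 5): e=[59,44,-1] → ·
    (7,2)@(15, 5): e=[69,48,-15] → ·
    (1,3)@(3, 7): e=[-3,60,45] → ·
    (2,3)@(5, 7): e=[7,64,31] → #
  covered (12 px):
    · · · · · · · · ·
    · · · · # # # # ·
    · # # # # # · · ·
    · · # # # · · · ·
    · · · · · · · · ·
    · · · · · · · · ·
    · · · · · · · · ·
    · · · · · · · · ·
    · · · · · · · · ·
T1:
  2·area = 36
  edge (4, 8)→(0, 4): d=(-4,-4) inclusive
  edge (0, 4)→(18, 13): d=(18,9) inclusive
  edge (18, 13)→(4, 8): d=(-14,-5) inclusive
    (0,2)@(1, 5): e=[0,9,27] → #  [on edge]
    (1,2)@(3, 5): e=[8,-9,37] → ·
    (0,3)@(1, 7): e=[-8,45,-1] → ·
    (1,3)@(3, 7): e=[0,27,9] → #  [on edge]
    (2,3)@(5, 7): e=[8,9,19] → #
    (3,3)@(7, 7): e=[16,-9,29] → ·
    (1,4)@(3, 9): e=[-8,63,-19] → ·
    (2,4)@(5, 9): e=[0,45,-9] → ·  [on edge]
    (3,4)@(7, 9): e=[8,27,1] → #
    (4,4)@(9, 9): e=[16,9,11] → #
    (5,4)@(11, 9): e=[24,-9,21] → ·
    (3,5)@(7, 11): e=[0,63,-27] → ·  [on edge]
    (4,6)@(9, 13): e=[0,81,-45] → ·  [on edge]
    (5,7)@(11, 15): e=[0,99,-63] → ·  [on edge]
    (6,8)@(13, 17): e=[0,117,-81] → ·  [on edge]
  covered (6 px):
    · · · · · · · · ·
    · · · · · · · · ·
    # · · · · · · · ·
    · # # · · · · · ·
    · · · # # · · · ·
    · · · · · · # · ·
    · · · · · · · · ·
    · · · · · · · · ·
    · · · · · · · · ·
T2:
  2·area = 68  (B↔C swapped to make it positive)
  edge (12, 16)→(8, 18): d=(-4,2) inclusive
  edge (8, 18)→(10, 0): d=(2,-18) inclusive
  edge (10, 0)→(12, 16): d=(2,16) inclusive
    (4,4)@(9, 9): e=[34,0,34] → #  [on edge]
    (5,4)@(11, 9): e=[30,36,2] → #
    (6,4)@(13, 9): e=[26,72,-30] → ·
    (4,5)@(9, 11): e=[26,4,38] → #
    (6,5)@(13, 11): e=[18,76,-26] → ·
    (4,6)@(9, 13): e=[18,8,42] → #
    (6,6)@(13, 13): e=[10,80,-22] → ·
    (4,7)@(9, 15): e=[10,12,46] → #
    (6,7)@(13, 15): e=[2,84,-18] → ·
    (4,8)@(9, 17): e=[2,16,50] → #
    (5,8)@(11, 17): e=[-2,52,18] → ·
  covered (9 px):
    · · · · · · · · ·
    · · · · · · · · ·
    · · · · · · · · ·
    · · · · · · · · ·
    · · · · # # · · ·
    · · · · # # · · ·
    · · · · # # · · ·
    · · · · # # · · ·
    · · · · # · · · ·
T3:
  2·area = 32  (B↔C swapped to make it positive)
  edge (12, 16)→(4, 12): d=(-8,-4) inclusive
  edge (4, 12)→(12, 12): d=(8,0) inclusive
  edge (12, 12)→(12, 16): d=(0,4) inclusive
    (3,6)@(7, 13): e=[4,8,20] → #
    (4,6)@(9, 13): e=[12,8,12] → #
    (5,6)@(11, 13): e=[20,8,4] → #
    (6,6)@(13, 13): e=[28,8,-4] → ·
    (3,7)@(7, 15): e=[-12,24,20] → ·
    (4,7)@(9, 15): e=[-4,24,12] → ·
    (5,7)@(11, 15): e=[4,24,4] → #
    (6,7)@(13, 15): e=[12,24,-4] → ·
    (5,8)@(11, 17): e=[-12,40,4] → ·
  covered (4 px):
    · · · · · · · · ·
    · · · · · · · · ·
    · · · · · · · · ·
    · · · · · · · · ·
    · · · · · · · · ·
    · · · · · · · · ·
    · · · # # # · · ·
    · · · · · # · · ·
    · · · · · · · · ·

Answer: [[4,1],[5,1],[6,1],[7,1],[1,2],[2,2],[3,2],[4,2],[5,2],[2,3],[3,3],[4,3]]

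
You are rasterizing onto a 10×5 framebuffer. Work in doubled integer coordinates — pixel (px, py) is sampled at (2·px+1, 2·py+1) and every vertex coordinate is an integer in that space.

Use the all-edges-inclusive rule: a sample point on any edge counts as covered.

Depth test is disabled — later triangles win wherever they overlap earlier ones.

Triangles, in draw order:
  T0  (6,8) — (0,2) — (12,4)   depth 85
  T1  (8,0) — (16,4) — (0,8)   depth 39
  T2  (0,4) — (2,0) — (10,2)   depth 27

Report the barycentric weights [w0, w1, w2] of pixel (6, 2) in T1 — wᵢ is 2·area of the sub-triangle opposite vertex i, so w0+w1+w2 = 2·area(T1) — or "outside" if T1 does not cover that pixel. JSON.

T0:
  2·area = 60
  edge (6, 8)→(0, 2): d=(-6,-6) inclusive
  edge (0, 2)→(12, 4): d=(12,2) inclusive
  edge (12, 4)→(6, 8): d=(-6,4) inclusive
    (0,1)@(1, 3): e=[0,10,50] → █  [on edge]
    (1,1)@(3, 3): e=[12,6,42] → █
    (2,1)@(5, 3): e=[24,2,34] → █
    (3,1)@(7, 3): e=[36,-2,26] → ·
    (0,2)@(1, 5): e=[-12,34,38] → ·
    (1,2)@(3, 5): e=[0,30,30] → █  [on edge]
    (3,2)@(7, 5): e=[24,22,14] → █
    (4,2)@(9, 5): e=[36,18,6] → █
    (5,2)@(11, 5): e=[48,14,-2] → ·
    (1,3)@(3, 7): e=[-12,54,18] → ·
    (2,3)@(5, 7): e=[0,50,10] → █  [on edge]
    (4,3)@(9, 7): e=[24,42,-6] → ·
    (3,4)@(7, 9): e=[0,70,-10] → ·  [on edge]
  covered (9 px):
    · · · · · · · · · ·
    █ █ █ · · · · · · ·
    · █ █ █ █ · · · · ·
    · · █ █ · · · · · ·
    · · · · · · · · · ·
T1:
  2·area = 96
  edge (8, 0)→(16, 4): d=(8,4) inclusive
  edge (16, 4)→(0, 8): d=(-16,4) inclusive
  edge (0, 8)→(8, 0): d=(8,-8) inclusive
    (3,0)@(7, 1): e=[12,84,0] → █  [on edge]
    (4,0)@(9, 1): e=[4,76,16] → █
    (5,0)@(11, 1): e=[-4,68,32] → ·
    (2,1)@(5, 3): e=[36,60,0] → █  [on edge]
    (5,1)@(11, 3): e=[12,36,48] → █
    (6,1)@(13, 3): e=[4,28,64] → █
    (7,1)@(15, 3): e=[-4,20,80] → ·
    (1,2)@(3, 5): e=[60,36,0] → █  [on edge]
    (6,2)@(13, 5): e=[20,-4,80] → ·
    (0,3)@(1, 7): e=[84,12,0] → █  [on edge]
    (2,3)@(5, 7): e=[68,-4,32] → ·
    (3,3)@(7, 7): e=[60,-12,48] → ·
  covered (14 px):
    · · · █ █ · · · · ·
    · · █ █ █ █ █ · · ·
    · █ █ █ █ █ · · · ·
    █ █ · · · · · · · ·
    · · · · · · · · · ·
T2:
  2·area = 36
  edge (0, 4)→(2, 0): d=(2,-4) inclusive
  edge (2, 0)→(10, 2): d=(8,2) inclusive
  edge (10, 2)→(0, 4): d=(-10,2) inclusive
    (1,0)@(3, 1): e=[6,6,24] → █
    (2,0)@(5, 1): e=[14,2,20] → █
    (3,0)@(7, 1): e=[22,-2,16] → ·
    (7,0)@(15, 1): e=[54,-18,0] → ·  [on edge]
    (0,1)@(1, 3): e=[2,26,8] → █
    (2,1)@(5, 3): e=[18,18,0] → █  [on edge]
    (3,1)@(7, 3): e=[26,14,-4] → ·
    (0,2)@(1, 5): e=[6,42,-12] → ·
    (1,2)@(3, 5): e=[14,38,-16] → ·
    (2,2)@(5, 5): e=[22,34,-20] → ·
  covered (5 px):
    · █ █ · · · · · · ·
    █ █ █ · · · · · · ·
    · · · · · · · · · ·
    · · · · · · · · · ·
    · · · · · · · · · ·

Final: "outside"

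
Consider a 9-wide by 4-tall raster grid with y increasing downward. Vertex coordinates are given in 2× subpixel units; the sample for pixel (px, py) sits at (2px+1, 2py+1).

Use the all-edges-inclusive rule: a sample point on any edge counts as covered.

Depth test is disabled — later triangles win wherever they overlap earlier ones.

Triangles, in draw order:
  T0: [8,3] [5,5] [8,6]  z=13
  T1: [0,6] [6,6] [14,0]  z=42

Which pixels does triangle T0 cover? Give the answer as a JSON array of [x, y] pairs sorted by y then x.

T0:
  2·area = 9  (B↔C swapped to make it positive)
  edge (8, 3)→(8, 6): d=(0,3) inclusive
  edge (8, 6)→(5, 5): d=(-3,-1) inclusive
  edge (5, 5)→(8, 3): d=(3,-2) inclusive
    (5,0)@(11, 1): e=[-9,18,0] → ·  [on edge]
    (2,2)@(5, 5): e=[9,0,0] → █  [on edge]
    (3,2)@(7, 5): e=[3,2,4] → █
    (4,2)@(9, 5): e=[-3,4,8] → ·
    (2,3)@(5, 7): e=[9,-6,6] → ·
    (3,3)@(7, 7): e=[3,-4,10] → ·
    (5,3)@(11, 7): e=[-9,0,18] → ·  [on edge]
  covered (2 px):
    · · · · · · · · ·
    · · · · · · · · ·
    · · █ █ · · · · ·
    · · · · · · · · ·
T1:
  2·area = 36  (B↔C swapped to make it positive)
  edge (0, 6)→(14, 0): d=(14,-6) inclusive
  edge (14, 0)→(6, 6): d=(-8,6) inclusive
  edge (6, 6)→(0, 6): d=(-6,0) inclusive
    (3,1)@(7, 3): e=[0,18,18] → █  [on edge]
    (4,1)@(9, 3): e=[12,6,18] → █
    (5,1)@(11, 3): e=[24,-6,18] → ·
    (1,2)@(3, 5): e=[4,26,6] → █
    (2,2)@(5, 5): e=[16,14,6] → █
    (4,2)@(9, 5): e=[40,-10,6] → ·
    (1,3)@(3, 7): e=[32,10,-6] → ·
    (2,3)@(5, 7): e=[44,-2,-6] → ·
    (3,3)@(7, 7): e=[56,-14,-6] → ·
  covered (5 px):
    · · · · · · · · ·
    · · · █ █ · · · ·
    · █ █ █ · · · · ·
    · · · · · · · · ·

Final: [[2,2],[3,2]]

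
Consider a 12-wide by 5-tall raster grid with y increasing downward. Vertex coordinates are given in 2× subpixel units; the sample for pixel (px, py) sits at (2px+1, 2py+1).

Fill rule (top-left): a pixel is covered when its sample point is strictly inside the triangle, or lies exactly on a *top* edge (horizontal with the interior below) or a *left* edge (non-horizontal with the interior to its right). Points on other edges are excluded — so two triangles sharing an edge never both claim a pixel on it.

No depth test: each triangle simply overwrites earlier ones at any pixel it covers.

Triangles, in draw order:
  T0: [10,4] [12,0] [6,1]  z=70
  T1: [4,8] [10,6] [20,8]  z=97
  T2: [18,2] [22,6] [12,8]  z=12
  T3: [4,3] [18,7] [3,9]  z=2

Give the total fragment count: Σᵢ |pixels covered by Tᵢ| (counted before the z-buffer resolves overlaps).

T0:
  2·area = 22  (B↔C swapped to make it positive)
  edge (10, 4)→(6, 1): d=(-4,-3) top-left  bias=+0
  edge (6, 1)→(12, 0): d=(6,-1) top-left  bias=+0
  edge (12, 0)→(10, 4): d=(-2,4) right/bottom  bias=-1
    (3,0)@(7, 1): e=[3,1,18] → X
    (4,0)@(9, 1): e=[9,3,10] → X
    (5,0)@(11, 1): e=[15,5,2] → X
    (6,0)@(13, 1): e=[21,7,-6] → .
    (3,1)@(7, 3): e=[-5,13,14] → .
    (4,1)@(9, 3): e=[1,15,6] → X
    (5,1)@(11, 3): e=[7,17,-2] → .
    (4,2)@(9, 5): e=[-7,27,2] → .
  covered (4 px):
    . . . X X X . . . . . .
    . . . . X . . . . . . .
    . . . . . . . . . . . .
    . . . . . . . . . . . .
    . . . . . . . . . . . .
T1:
  2·area = 32
  edge (4, 8)→(10, 6): d=(6,-2) top-left  bias=+0
  edge (10, 6)→(20, 8): d=(10,2) right/bottom  bias=-1
  edge (20, 8)→(4, 8): d=(-16,0) right/bottom  bias=-1
    (9,1)@(19, 3): e=[0,-48,80] → .  [on edge]
    (2,2)@(5, 5): e=[-16,0,48] → .  [on edge]
    (6,2)@(13, 5): e=[0,-16,48] → .  [on edge]
    (3,3)@(7, 7): e=[0,16,16] → X  [on edge]
    (4,3)@(9, 7): e=[4,12,16] → X
    (5,3)@(11, 7): e=[8,8,16] → X
    (6,3)@(13, 7): e=[12,4,16] → X
    (7,3)@(15, 7): e=[16,0,16] → .  [on edge]
    (0,4)@(1, 9): e=[0,48,-16] → .  [on edge]
    (3,4)@(7, 9): e=[12,36,-16] → .
    (4,4)@(9, 9): e=[16,32,-16] → .
    (5,4)@(11, 9): e=[20,28,-16] → .
  covered (4 px):
    . . . . . . . . . . . .
    . . . . . . . . . . . .
    . . . . . . . . . . . .
    . . . X X X X . . . . .
    . . . . . . . . . . . .
T2:
  2·area = 48
  edge (18, 2)→(22, 6): d=(4,4) right/bottom  bias=-1
  edge (22, 6)→(12, 8): d=(-10,2) right/bottom  bias=-1
  edge (12, 8)→(18, 2): d=(6,-6) top-left  bias=+0
    (8,0)@(17, 1): e=[0,60,-12] → .  [on edge]
    (9,0)@(19, 1): e=[-8,56,0] → .  [on edge]
    (8,1)@(17, 3): e=[8,40,0] → X  [on edge]
    (9,1)@(19, 3): e=[0,36,12] → .  [on edge]
    (7,2)@(15, 5): e=[24,24,0] → X  [on edge]
    (9,2)@(19, 5): e=[8,16,24] → X
    (10,2)@(21, 5): e=[0,12,36] → .  [on edge]
    (6,3)@(13, 7): e=[40,8,0] → X  [on edge]
    (8,3)@(17, 7): e=[24,0,24] → .  [on edge]
    (9,3)@(19, 7): e=[16,-4,36] → .
    (11,3)@(23, 7): e=[0,-12,60] → .  [on edge]
    (3,4)@(7, 9): e=[72,0,-24] → .  [on edge]
    (5,4)@(11, 9): e=[56,-8,0] → .  [on edge]
  covered (6 px):
    . . . . . . . . . . . .
    . . . . . . . . X . . .
    . . . . . . . X X X . .
    . . . . . . X X . . . .
    . . . . . . . . . . . .
T3:
  2·area = 88
  edge (4, 3)→(18, 7): d=(14,4) right/bottom  bias=-1
  edge (18, 7)→(3, 9): d=(-15,2) right/bottom  bias=-1
  edge (3, 9)→(4, 3): d=(1,-6) top-left  bias=+0
    (2,2)@(5, 5): e=[24,56,8] → X
    (3,2)@(7, 5): e=[16,52,20] → X
    (4,2)@(9, 5): e=[8,48,32] → X
    (5,2)@(11, 5): e=[0,44,44] → .  [on edge]
    (2,3)@(5, 7): e=[52,26,10] → X
    (5,3)@(11, 7): e=[28,14,46] → X
    (6,3)@(13, 7): e=[20,10,58] → X
    (7,3)@(15, 7): e=[12,6,70] → X
    (8,3)@(17, 7): e=[4,2,82] → X
    (9,3)@(19, 7): e=[-4,-2,94] → .
    (1,4)@(3, 9): e=[88,0,0] → .  [on edge]
    (2,4)@(5, 9): e=[80,-4,12] → .
  covered (10 px):
    . . . . . . . . . . . .
    . . . . . . . . . . . .
    . . X X X . . . . . . .
    . . X X X X X X X . . .
    . . . . . . . . . . . .

Result: 24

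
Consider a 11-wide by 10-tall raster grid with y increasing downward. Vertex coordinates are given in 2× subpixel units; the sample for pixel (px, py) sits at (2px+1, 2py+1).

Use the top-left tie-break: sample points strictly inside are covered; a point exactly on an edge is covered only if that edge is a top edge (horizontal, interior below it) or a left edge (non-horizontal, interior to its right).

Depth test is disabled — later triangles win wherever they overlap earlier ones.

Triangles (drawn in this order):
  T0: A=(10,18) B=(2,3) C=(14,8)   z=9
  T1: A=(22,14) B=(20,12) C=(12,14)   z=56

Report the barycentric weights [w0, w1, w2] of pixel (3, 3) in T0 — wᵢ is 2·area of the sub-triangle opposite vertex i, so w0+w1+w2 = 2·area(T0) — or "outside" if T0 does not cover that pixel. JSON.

T0:
  2·area = 140
  edge (10, 18)→(2, 3): d=(-8,-15) top-left  bias=+0
  edge (2, 3)→(14, 8): d=(12,5) right/bottom  bias=-1
  edge (14, 8)→(10, 18): d=(-4,10) right/bottom  bias=-1
    (2,2)@(5, 5): e=[29,9,102] → #
    (3,2)@(7, 5): e=[59,-1,82] → ·
    (2,3)@(5, 7): e=[13,33,94] → #
    (3,3)@(7, 7): e=[43,23,74] → #
    (4,3)@(9, 7): e=[73,13,54] → #
    (5,3)@(11, 7): e=[103,3,34] → #
    (6,3)@(13, 7): e=[133,-7,14] → ·
    (2,4)@(5, 9): e=[-3,57,86] → ·
    (3,4)@(7, 9): e=[27,47,66] → #
    (6,4)@(13, 9): e=[117,17,6] → #
    (7,4)@(15, 9): e=[147,7,-14] → ·
    (3,5)@(7, 11): e=[11,71,58] → #
  covered (16 px):
    · · · · · · · · · · ·
    · · · · · · · · · · ·
    · · # · · · · · · · ·
    · · # # # # · · · · ·
    · · · # # # # · · · ·
    · · · # # # · · · · ·
    · · · · # # · · · · ·
    · · · · # # · · · · ·
    · · · · · · · · · · ·
    · · · · · · · · · · ·
T1:
  2·area = 20  (B↔C swapped to make it positive)
  edge (22, 14)→(12, 14): d=(-10,0) right/bottom  bias=-1
  edge (12, 14)→(20, 12): d=(8,-2) top-left  bias=+0
  edge (20, 12)→(22, 14): d=(2,2) right/bottom  bias=-1
    (4,0)@(9, 1): e=[130,-110,0] → ·  [on edge]
    (5,1)@(11, 3): e=[110,-90,0] → ·  [on edge]
    (6,2)@(13, 5): e=[90,-70,0] → ·  [on edge]
    (7,3)@(15, 7): e=[70,-50,0] → ·  [on edge]
    (8,4)@(17, 9): e=[50,-30,0] → ·  [on edge]
    (9,5)@(19, 11): e=[30,-10,0] → ·  [on edge]
    (8,6)@(17, 13): e=[10,2,8] → #
    (9,6)@(19, 13): e=[10,6,4] → #
    (10,6)@(21, 13): e=[10,10,0] → ·  [on edge]
    (8,7)@(17, 15): e=[-10,18,12] → ·
    (9,7)@(19, 15): e=[-10,22,8] → ·
  covered (2 px):
    · · · · · · · · · · ·
    · · · · · · · · · · ·
    · · · · · · · · · · ·
    · · · · · · · · · · ·
    · · · · · · · · · · ·
    · · · · · · · · · · ·
    · · · · · · · · # # ·
    · · · · · · · · · · ·
    · · · · · · · · · · ·
    · · · · · · · · · · ·

Final: [23,74,43]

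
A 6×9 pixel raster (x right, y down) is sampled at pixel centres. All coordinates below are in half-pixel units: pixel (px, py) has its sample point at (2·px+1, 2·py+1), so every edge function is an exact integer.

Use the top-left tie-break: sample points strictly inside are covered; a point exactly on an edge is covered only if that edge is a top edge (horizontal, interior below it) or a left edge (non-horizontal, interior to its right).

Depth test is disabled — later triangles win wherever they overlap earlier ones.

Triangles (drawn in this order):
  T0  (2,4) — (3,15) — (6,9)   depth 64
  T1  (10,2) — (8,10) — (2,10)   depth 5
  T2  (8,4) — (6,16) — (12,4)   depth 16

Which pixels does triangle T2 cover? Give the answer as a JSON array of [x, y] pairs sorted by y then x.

T0:
  2·area = 39  (B↔C swapped to make it positive)
  edge (2, 4)→(6, 9): d=(4,5) right/bottom  bias=-1
  edge (6, 9)→(3, 15): d=(-3,6) right/bottom  bias=-1
  edge (3, 15)→(2, 4): d=(-1,-11) top-left  bias=+0
    (4,1)@(9, 3): e=[-39,0,78] → ·  [on edge]
    (1,3)@(3, 7): e=[7,24,8] → #
    (2,3)@(5, 7): e=[-3,12,30] → ·
    (3,3)@(7, 7): e=[-13,0,52] → ·  [on edge]
    (1,4)@(3, 9): e=[15,18,6] → #
    (2,4)@(5, 9): e=[5,6,28] → #
    (3,4)@(7, 9): e=[-5,-6,50] → ·
    (1,5)@(3, 11): e=[23,12,4] → #
    (2,5)@(5, 11): e=[13,0,26] → ·  [on edge]
    (1,6)@(3, 13): e=[31,6,2] → #
    (2,6)@(5, 13): e=[21,-6,24] → ·
    (1,7)@(3, 15): e=[39,0,0] → ·  [on edge]
  covered (5 px):
    · · · · · ·
    · · · · · ·
    · · · · · ·
    · # · · · ·
    · # # · · ·
    · # · · · ·
    · # · · · ·
    · · · · · ·
    · · · · · ·
T1:
  2·area = 48
  edge (10, 2)→(8, 10): d=(-2,8) right/bottom  bias=-1
  edge (8, 10)→(2, 10): d=(-6,0) right/bottom  bias=-1
  edge (2, 10)→(10, 2): d=(8,-8) top-left  bias=+0
    (5,0)@(11, 1): e=[-6,54,0] → ·  [on edge]
    (4,1)@(9, 3): e=[6,42,0] → #  [on edge]
    (5,1)@(11, 3): e=[-10,42,16] → ·
    (3,2)@(7, 5): e=[18,30,0] → #  [on edge]
    (5,2)@(11, 5): e=[-14,30,32] → ·
    (2,3)@(5, 7): e=[30,18,0] → #  [on edge]
    (4,3)@(9, 7): e=[-2,18,32] → ·
    (1,4)@(3, 9): e=[42,6,0] → #  [on edge]
    (4,4)@(9, 9): e=[-6,6,48] → ·
    (0,5)@(1, 11): e=[54,-6,0] → ·  [on edge]
    (1,5)@(3, 11): e=[38,-6,16] → ·
    (2,5)@(5, 11): e=[22,-6,32] → ·
  covered (8 px):
    · · · · · ·
    · · · · # ·
    · · · # # ·
    · · # # · ·
    · # # # · ·
    · · · · · ·
    · · · · · ·
    · · · · · ·
    · · · · · ·
T2:
  2·area = 48  (B↔C swapped to make it positive)
  edge (8, 4)→(12, 4): d=(4,0) top-left  bias=+0
  edge (12, 4)→(6, 16): d=(-6,12) right/bottom  bias=-1
  edge (6, 16)→(8, 4): d=(2,-12) top-left  bias=+0
    (4,2)@(9, 5): e=[4,30,14] → #
    (5,2)@(11, 5): e=[4,6,38] → #
    (4,3)@(9, 7): e=[12,18,18] → #
    (5,3)@(11, 7): e=[12,-6,42] → ·
    (4,4)@(9, 9): e=[20,6,22] → #
    (5,4)@(11, 9): e=[20,-18,46] → ·
    (3,5)@(7, 11): e=[28,18,2] → #
    (4,5)@(9, 11): e=[28,-6,26] → ·
    (3,6)@(7, 13): e=[36,6,6] → #
    (4,6)@(9, 13): e=[36,-18,30] → ·
    (3,7)@(7, 15): e=[44,-6,10] → ·
  covered (6 px):
    · · · · · ·
    · · · · · ·
    · · · · # #
    · · · · # ·
    · · · · # ·
    · · · # · ·
    · · · # · ·
    · · · · · ·
    · · · · · ·

Final: [[4,2],[5,2],[4,3],[4,4],[3,5],[3,6]]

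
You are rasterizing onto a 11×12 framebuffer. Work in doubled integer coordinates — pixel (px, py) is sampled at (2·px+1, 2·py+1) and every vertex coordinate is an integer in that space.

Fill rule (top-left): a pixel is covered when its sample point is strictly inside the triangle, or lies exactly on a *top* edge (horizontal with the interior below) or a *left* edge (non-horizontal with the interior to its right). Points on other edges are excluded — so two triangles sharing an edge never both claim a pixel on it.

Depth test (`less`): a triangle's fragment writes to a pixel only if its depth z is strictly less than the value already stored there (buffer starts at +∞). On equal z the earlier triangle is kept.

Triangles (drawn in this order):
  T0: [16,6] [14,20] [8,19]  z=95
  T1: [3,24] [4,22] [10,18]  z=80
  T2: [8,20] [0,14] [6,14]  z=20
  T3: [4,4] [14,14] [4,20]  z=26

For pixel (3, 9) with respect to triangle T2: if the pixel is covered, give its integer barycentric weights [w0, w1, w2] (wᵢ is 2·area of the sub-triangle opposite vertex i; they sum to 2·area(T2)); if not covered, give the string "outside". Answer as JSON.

T0:
  2·area = 86
  edge (16, 6)→(14, 20): d=(-2,14) right/bottom  bias=-1
  edge (14, 20)→(8, 19): d=(-6,-1) top-left  bias=+0
  edge (8, 19)→(16, 6): d=(8,-13) top-left  bias=+0
    (7,4)@(15, 9): e=[8,67,11] → X
    (8,4)@(17, 9): e=[-20,69,37] → .
    (6,5)@(13, 11): e=[32,53,1] → X
    (8,5)@(17, 11): e=[-24,57,53] → .
    (6,6)@(13, 13): e=[28,41,17] → X
    (7,6)@(15, 13): e=[0,43,43] → .  [on edge]
    (5,7)@(11, 15): e=[52,27,7] → X
    (7,7)@(15, 15): e=[-4,31,59] → .
    (5,8)@(11, 17): e=[48,15,23] → X
    (7,8)@(15, 17): e=[-8,19,75] → .
    (4,9)@(9, 19): e=[72,1,13] → X
    (7,9)@(15, 19): e=[-12,7,91] → .
  covered (11 px):
    . . . . . . . . . . .
    . . . . . . . . . . .
    . . . . . . . . . . .
    . . . . . . . . . . .
    . . . . . . . X . . .
    . . . . . . X X . . .
    . . . . . . X . . . .
    . . . . . X X . . . .
    . . . . . X X . . . .
    . . . . X X X . . . .
    . . . . . . . . . . .
    . . . . . . . . . . .
T1:
  2·area = 8
  edge (3, 24)→(4, 22): d=(1,-2) top-left  bias=+0
  edge (4, 22)→(10, 18): d=(6,-4) top-left  bias=+0
  edge (10, 18)→(3, 24): d=(-7,6) right/bottom  bias=-1
  covered (0 px):
    . . . . . . . . . . .
    . . . . . . . . . . .
    . . . . . . . . . . .
    . . . . . . . . . . .
    . . . . . . . . . . .
    . . . . . . . . . . .
    . . . . . . . . . . .
    . . . . . . . . . . .
    . . . . . . . . . . .
    . . . . . . . . . . .
    . . . . . . . . . . .
    . . . . . . . . . . .
T2:
  2·area = 36
  edge (8, 20)→(0, 14): d=(-8,-6) top-left  bias=+0
  edge (0, 14)→(6, 14): d=(6,0) top-left  bias=+0
  edge (6, 14)→(8, 20): d=(2,6) right/bottom  bias=-1
    (1,2)@(3, 5): e=[90,-54,0] → .  [on edge]
    (2,5)@(5, 11): e=[54,-18,0] → .  [on edge]
    (1,7)@(3, 15): e=[10,6,20] → X
    (2,7)@(5, 15): e=[22,6,8] → X
    (3,7)@(7, 15): e=[34,6,-4] → .
    (1,8)@(3, 17): e=[-6,18,24] → .
    (2,8)@(5, 17): e=[6,18,12] → X
    (3,8)@(7, 17): e=[18,18,0] → .  [on edge]
    (2,9)@(5, 19): e=[-10,30,16] → .
    (3,9)@(7, 19): e=[2,30,4] → X
    (4,9)@(9, 19): e=[14,30,-8] → .
    (3,10)@(7, 21): e=[-14,42,8] → .
    (4,11)@(9, 23): e=[-18,54,0] → .  [on edge]
  covered (4 px):
    . . . . . . . . . . .
    . . . . . . . . . . .
    . . . . . . . . . . .
    . . . . . . . . . . .
    . . . . . . . . . . .
    . . . . . . . . . . .
    . . . . . . . . . . .
    . X X . . . . . . . .
    . . X . . . . . . . .
    . . . X . . . . . . .
    . . . . . . . . . . .
    . . . . . . . . . . .
T3:
  2·area = 160
  edge (4, 4)→(14, 14): d=(10,10) right/bottom  bias=-1
  edge (14, 14)→(4, 20): d=(-10,6) right/bottom  bias=-1
  edge (4, 20)→(4, 4): d=(0,-16) top-left  bias=+0
    (0,0)@(1, 1): e=[0,208,-48] → .  [on edge]
    (1,1)@(3, 3): e=[0,176,-16] → .  [on edge]
    (2,2)@(5, 5): e=[0,144,16] → .  [on edge]
    (2,3)@(5, 7): e=[20,124,16] → X
    (3,3)@(7, 7): e=[0,112,48] → .  [on edge]
    (2,4)@(5, 9): e=[40,104,16] → X
    (3,4)@(7, 9): e=[20,92,48] → X
    (4,4)@(9, 9): e=[0,80,80] → .  [on edge]
    (2,5)@(5, 11): e=[60,84,16] → X
    (4,5)@(9, 11): e=[20,60,80] → X
    (5,5)@(11, 11): e=[0,48,112] → .  [on edge]
    (9,5)@(19, 11): e=[-80,0,240] → .  [on edge]
    (6,6)@(13, 13): e=[0,16,144] → .  [on edge]
    (7,7)@(15, 15): e=[0,-16,176] → .  [on edge]
    (4,8)@(9, 17): e=[80,0,80] → .  [on edge]
    (8,8)@(17, 17): e=[0,-48,208] → .  [on edge]
    (9,9)@(19, 19): e=[0,-80,240] → .  [on edge]
    (10,10)@(21, 21): e=[0,-112,272] → .  [on edge]
  covered (17 px):
    . . . . . . . . . . .
    . . . . . . . . . . .
    . . . . . . . . . . .
    . . X . . . . . . . .
    . . X X . . . . . . .
    . . X X X . . . . . .
    . . X X X X . . . . .
    . . X X X X . . . . .
    . . X X . . . . . . .
    . . X . . . . . . . .
    . . . . . . . . . . .
    . . . . . . . . . . .

Answer: [30,4,2]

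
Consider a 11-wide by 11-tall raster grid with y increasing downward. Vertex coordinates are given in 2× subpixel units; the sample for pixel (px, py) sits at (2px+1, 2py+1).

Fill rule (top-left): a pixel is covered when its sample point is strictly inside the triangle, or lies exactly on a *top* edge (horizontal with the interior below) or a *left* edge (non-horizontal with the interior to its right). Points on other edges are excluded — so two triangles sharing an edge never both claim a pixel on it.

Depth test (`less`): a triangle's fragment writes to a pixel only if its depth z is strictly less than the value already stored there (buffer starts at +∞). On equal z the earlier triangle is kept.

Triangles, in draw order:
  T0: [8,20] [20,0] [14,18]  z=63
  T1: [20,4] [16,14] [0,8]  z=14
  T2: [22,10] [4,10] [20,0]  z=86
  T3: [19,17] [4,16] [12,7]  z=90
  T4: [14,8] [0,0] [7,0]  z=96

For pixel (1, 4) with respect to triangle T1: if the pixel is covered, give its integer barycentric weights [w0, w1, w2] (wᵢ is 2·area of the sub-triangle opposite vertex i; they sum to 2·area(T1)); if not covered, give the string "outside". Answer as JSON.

T0:
  2·area = 96
  edge (8, 20)→(20, 0): d=(12,-20) top-left  bias=+0
  edge (20, 0)→(14, 18): d=(-6,18) right/bottom  bias=-1
  edge (14, 18)→(8, 20): d=(-6,2) right/bottom  bias=-1
    (9,1)@(19, 3): e=[16,0,80] → .  [on edge]
    (8,2)@(17, 5): e=[0,24,72] → X  [on edge]
    (9,2)@(19, 5): e=[40,-12,68] → .
    (8,3)@(17, 7): e=[24,12,60] → X
    (9,3)@(19, 7): e=[64,-24,56] → .
    (7,4)@(15, 9): e=[8,36,52] → X
    (8,4)@(17, 9): e=[48,0,48] → .  [on edge]
    (7,5)@(15, 11): e=[32,24,40] → X
    (8,5)@(17, 11): e=[72,-12,36] → .
    (6,6)@(13, 13): e=[16,48,32] → X
    (8,6)@(17, 13): e=[96,-24,24] → .
    (5,7)@(11, 15): e=[0,72,24] → X  [on edge]
    (7,7)@(15, 15): e=[80,0,16] → .  [on edge]
    (8,8)@(17, 17): e=[144,-48,0] → .  [on edge]
    (5,9)@(11, 19): e=[48,48,0] → .  [on edge]
    (2,10)@(5, 21): e=[-48,144,0] → .  [on edge]
    (6,10)@(13, 21): e=[112,0,-16] → .  [on edge]
  covered (11 px):
    . . . . . . . . . . .
    . . . . . . . . . . .
    . . . . . . . . X . .
    . . . . . . . . X . .
    . . . . . . . X . . .
    . . . . . . . X . . .
    . . . . . . X X . . .
    . . . . . X X . . . .
    . . . . . X X . . . .
    . . . . X . . . . . .
    . . . . . . . . . . .
T1:
  2·area = 184
  edge (20, 4)→(16, 14): d=(-4,10) right/bottom  bias=-1
  edge (16, 14)→(0, 8): d=(-16,-6) top-left  bias=+0
  edge (0, 8)→(20, 4): d=(20,-4) top-left  bias=+0
    (7,2)@(15, 5): e=[46,138,0] → X  [on edge]
    (8,2)@(17, 5): e=[26,150,8] → X
    (9,2)@(19, 5): e=[6,162,16] → X
    (10,2)@(21, 5): e=[-14,174,24] → .
    (2,3)@(5, 7): e=[138,46,0] → X  [on edge]
    (3,3)@(7, 7): e=[118,58,8] → X
    (4,3)@(9, 7): e=[98,70,16] → X
    (5,3)@(11, 7): e=[78,82,24] → X
    (6,3)@(13, 7): e=[58,94,32] → X
    (9,3)@(19, 7): e=[-2,130,56] → .
    (1,4)@(3, 9): e=[150,2,32] → X
    (9,4)@(19, 9): e=[-10,98,96] → .
  covered (24 px):
    . . . . . . . . . . .
    . . . . . . . . . . .
    . . . . . . . X X X .
    . . X X X X X X X . .
    . X X X X X X X X . .
    . . . . X X X X X . .
    . . . . . . . X . . .
    . . . . . . . . . . .
    . . . . . . . . . . .
    . . . . . . . . . . .
    . . . . . . . . . . .
T2:
  2·area = 180
  edge (22, 10)→(4, 10): d=(-18,0) right/bottom  bias=-1
  edge (4, 10)→(20, 0): d=(16,-10) top-left  bias=+0
  edge (20, 0)→(22, 10): d=(2,10) right/bottom  bias=-1
    (9,0)@(19, 1): e=[162,6,12] → X
    (10,0)@(21, 1): e=[162,26,-8] → .
    (8,1)@(17, 3): e=[126,18,36] → X
    (10,1)@(21, 3): e=[126,58,-4] → .
    (6,2)@(13, 5): e=[90,10,80] → X
    (7,2)@(15, 5): e=[90,30,60] → X
    (10,2)@(21, 5): e=[90,90,0] → .  [on edge]
    (4,3)@(9, 7): e=[54,2,124] → X
    (5,3)@(11, 7): e=[54,22,104] → X
    (10,3)@(21, 7): e=[54,122,4] → X
    (3,4)@(7, 9): e=[18,14,148] → X
    (3,5)@(7, 11): e=[-18,46,152] → .
  covered (22 px):
    . . . . . . . . . X .
    . . . . . . . . X X .
    . . . . . . X X X X .
    . . . . X X X X X X X
    . . . X X X X X X X X
    . . . . . . . . . . .
    . . . . . . . . . . .
    . . . . . . . . . . .
    . . . . . . . . . . .
    . . . . . . . . . . .
    . . . . . . . . . . .
T3:
  2·area = 143
  edge (19, 17)→(4, 16): d=(-15,-1) top-left  bias=+0
  edge (4, 16)→(12, 7): d=(8,-9) top-left  bias=+0
  edge (12, 7)→(19, 17): d=(7,10) right/bottom  bias=-1
    (5,4)@(11, 9): e=[112,7,24] → X
    (6,4)@(13, 9): e=[114,25,4] → X
    (7,4)@(15, 9): e=[116,43,-16] → .
    (4,5)@(9, 11): e=[80,5,58] → X
    (7,5)@(15, 11): e=[86,59,-2] → .
    (3,6)@(7, 13): e=[48,3,92] → X
    (7,6)@(15, 13): e=[56,75,12] → X
    (8,6)@(17, 13): e=[58,93,-8] → .
    (2,7)@(5, 15): e=[16,1,126] → X
    (8,7)@(17, 15): e=[28,109,6] → X
    (9,7)@(19, 15): e=[30,127,-14] → .
    (2,8)@(5, 17): e=[-14,17,140] → .
    (9,8)@(19, 17): e=[0,143,0] → .  [on edge]
  covered (17 px):
    . . . . . . . . . . .
    . . . . . . . . . . .
    . . . . . . . . . . .
    . . . . . . . . . . .
    . . . . . X X . . . .
    . . . . X X X . . . .
    . . . X X X X X . . .
    . . X X X X X X X . .
    . . . . . . . . . . .
    . . . . . . . . . . .
    . . . . . . . . . . .
T4:
  2·area = 56
  edge (14, 8)→(0, 0): d=(-14,-8) top-left  bias=+0
  edge (0, 0)→(7, 0): d=(7,0) top-left  bias=+0
  edge (7, 0)→(14, 8): d=(7,8) right/bottom  bias=-1
    (1,0)@(3, 1): e=[10,7,39] → X
    (2,0)@(5, 1): e=[26,7,23] → X
    (3,0)@(7, 1): e=[42,7,7] → X
    (4,0)@(9, 1): e=[58,7,-9] → .
    (1,1)@(3, 3): e=[-18,21,53] → .
    (2,1)@(5, 3): e=[-2,21,37] → .
    (3,1)@(7, 3): e=[14,21,21] → X
    (4,1)@(9, 3): e=[30,21,5] → X
    (5,1)@(11, 3): e=[46,21,-11] → .
    (3,2)@(7, 5): e=[-14,35,35] → .
    (4,2)@(9, 5): e=[2,35,19] → X
    (5,2)@(11, 5): e=[18,35,3] → X
  covered (8 px):
    . X X X . . . . . . .
    . . . X X . . . . . .
    . . . . X X . . . . .
    . . . . . . X . . . .
    . . . . . . . . . . .
    . . . . . . . . . . .
    . . . . . . . . . . .
    . . . . . . . . . . .
    . . . . . . . . . . .
    . . . . . . . . . . .
    . . . . . . . . . . .

Result: [2,32,150]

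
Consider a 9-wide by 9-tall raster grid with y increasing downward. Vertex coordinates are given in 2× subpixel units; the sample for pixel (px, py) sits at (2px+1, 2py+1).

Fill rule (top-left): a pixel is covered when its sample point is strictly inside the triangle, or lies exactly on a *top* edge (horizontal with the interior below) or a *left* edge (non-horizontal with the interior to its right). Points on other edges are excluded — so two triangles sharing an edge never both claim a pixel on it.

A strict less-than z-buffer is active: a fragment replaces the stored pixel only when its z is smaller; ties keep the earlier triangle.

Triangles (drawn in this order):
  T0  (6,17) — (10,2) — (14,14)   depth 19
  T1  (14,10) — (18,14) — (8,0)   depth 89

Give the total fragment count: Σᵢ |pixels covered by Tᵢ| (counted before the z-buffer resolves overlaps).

T0:
  2·area = 108
  edge (6, 17)→(10, 2): d=(4,-15) top-left  bias=+0
  edge (10, 2)→(14, 14): d=(4,12) right/bottom  bias=-1
  edge (14, 14)→(6, 17): d=(-8,3) right/bottom  bias=-1
    (5,2)@(11, 5): e=[27,0,81] → .  [on edge]
    (4,3)@(9, 7): e=[5,32,71] → X
    (5,3)@(11, 7): e=[35,8,65] → X
    (6,3)@(13, 7): e=[65,-16,59] → .
    (4,4)@(9, 9): e=[13,40,55] → X
    (6,4)@(13, 9): e=[73,-8,43] → .
    (4,5)@(9, 11): e=[21,48,39] → X
    (6,5)@(13, 11): e=[81,0,27] → .  [on edge]
    (4,6)@(9, 13): e=[29,56,23] → X
    (6,6)@(13, 13): e=[89,8,11] → X
    (7,6)@(15, 13): e=[119,-16,5] → .
    (3,7)@(7, 15): e=[7,88,13] → X
    (7,8)@(15, 17): e=[135,0,-27] → .  [on edge]
  covered (12 px):
    . . . . . . . . .
    . . . . . . . . .
    . . . . . . . . .
    . . . . X X . . .
    . . . . X X . . .
    . . . . X X . . .
    . . . . X X X . .
    . . . X X X . . .
    . . . . . . . . .
T1:
  2·area = 16  (B↔C swapped to make it positive)
  edge (14, 10)→(8, 0): d=(-6,-10) top-left  bias=+0
  edge (8, 0)→(18, 14): d=(10,14) right/bottom  bias=-1
  edge (18, 14)→(14, 10): d=(-4,-4) top-left  bias=+0
    (2,0)@(5, 1): e=[-36,52,0] → .  [on edge]
    (3,1)@(7, 3): e=[-28,44,0] → .  [on edge]
    (4,2)@(9, 5): e=[-20,36,0] → .  [on edge]
    (5,2)@(11, 5): e=[0,8,8] → X  [on edge]
    (6,2)@(13, 5): e=[20,-20,16] → .
    (5,3)@(11, 7): e=[-12,28,0] → .  [on edge]
    (6,3)@(13, 7): e=[8,0,8] → .  [on edge]
    (6,4)@(13, 9): e=[-4,20,0] → .  [on edge]
    (7,5)@(15, 11): e=[4,12,0] → X  [on edge]
    (8,5)@(17, 11): e=[24,-16,8] → .
    (7,6)@(15, 13): e=[-8,32,-8] → .
    (8,6)@(17, 13): e=[12,4,0] → X  [on edge]
    (8,7)@(17, 15): e=[0,24,-8] → .  [on edge]
  covered (3 px):
    . . . . . . . . .
    . . . . . . . . .
    . . . . . X . . .
    . . . . . . . . .
    . . . . . . . . .
    . . . . . . . X .
    . . . . . . . . X
    . . . . . . . . .
    . . . . . . . . .

Final: 15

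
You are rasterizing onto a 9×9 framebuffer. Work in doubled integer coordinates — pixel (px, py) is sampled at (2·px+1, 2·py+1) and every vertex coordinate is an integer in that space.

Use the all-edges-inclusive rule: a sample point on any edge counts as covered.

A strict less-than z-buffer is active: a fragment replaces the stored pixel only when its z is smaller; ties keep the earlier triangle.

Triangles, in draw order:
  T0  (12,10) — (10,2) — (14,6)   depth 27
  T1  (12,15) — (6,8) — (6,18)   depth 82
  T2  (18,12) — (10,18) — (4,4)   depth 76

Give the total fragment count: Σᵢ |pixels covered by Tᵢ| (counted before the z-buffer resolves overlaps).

T0:
  2·area = 24
  edge (12, 10)→(10, 2): d=(-2,-8) inclusive
  edge (10, 2)→(14, 6): d=(4,4) inclusive
  edge (14, 6)→(12, 10): d=(-2,4) inclusive
    (4,0)@(9, 1): e=[-6,0,30] → ·  [on edge]
    (5,1)@(11, 3): e=[6,0,18] → █  [on edge]
    (6,1)@(13, 3): e=[22,-8,10] → ·
    (5,2)@(11, 5): e=[2,8,14] → █
    (6,2)@(13, 5): e=[18,0,6] → █  [on edge]
    (7,2)@(15, 5): e=[34,-8,-2] → ·
    (5,3)@(11, 7): e=[-2,16,10] → ·
    (6,3)@(13, 7): e=[14,8,2] → █
    (7,3)@(15, 7): e=[30,0,-6] → ·  [on edge]
    (6,4)@(13, 9): e=[10,16,-2] → ·
    (8,4)@(17, 9): e=[42,0,-18] → ·  [on edge]
  covered (4 px):
    · · · · · · · · ·
    · · · · · █ · · ·
    · · · · · █ █ · ·
    · · · · · · █ · ·
    · · · · · · · · ·
    · · · · · · · · ·
    · · · · · · · · ·
    · · · · · · · · ·
    · · · · · · · · ·
T1:
  2·area = 60  (B↔C swapped to make it positive)
  edge (12, 15)→(6, 18): d=(-6,3) inclusive
  edge (6, 18)→(6, 8): d=(0,-10) inclusive
  edge (6, 8)→(12, 15): d=(6,7) inclusive
    (3,5)@(7, 11): e=[39,10,11] → █
    (4,5)@(9, 11): e=[33,30,-3] → ·
    (3,6)@(7, 13): e=[27,10,23] → █
    (4,6)@(9, 13): e=[21,30,9] → █
    (5,6)@(11, 13): e=[15,50,-5] → ·
    (3,7)@(7, 15): e=[15,10,35] → █
    (5,7)@(11, 15): e=[3,50,7] → █
    (6,7)@(13, 15): e=[-3,70,-7] → ·
    (3,8)@(7, 17): e=[3,10,47] → █
    (4,8)@(9, 17): e=[-3,30,33] → ·
    (5,8)@(11, 17): e=[-9,50,19] → ·
  covered (7 px):
    · · · · · · · · ·
    · · · · · · · · ·
    · · · · · · · · ·
    · · · · · · · · ·
    · · · · · · · · ·
    · · · █ · · · · ·
    · · · █ █ · · · ·
    · · · █ █ █ · · ·
    · · · █ · · · · ·
T2:
  2·area = 148
  edge (18, 12)→(10, 18): d=(-8,6) inclusive
  edge (10, 18)→(4, 4): d=(-6,-14) inclusive
  edge (4, 4)→(18, 12): d=(14,8) inclusive
    (2,2)@(5, 5): e=[134,8,6] → █
    (3,2)@(7, 5): e=[122,36,-10] → ·
    (2,3)@(5, 7): e=[118,-4,34] → ·
    (3,3)@(7, 7): e=[106,24,18] → █
    (4,3)@(9, 7): e=[94,52,2] → █
    (5,3)@(11, 7): e=[82,80,-14] → ·
    (3,4)@(7, 9): e=[90,12,46] → █
    (5,4)@(11, 9): e=[66,68,14] → █
    (6,4)@(13, 9): e=[54,96,-2] → ·
    (3,5)@(7, 11): e=[74,0,74] → █  [on edge]
    (6,5)@(13, 11): e=[38,84,26] → █
    (7,5)@(15, 11): e=[26,112,10] → █
  covered (19 px):
    · · · · · · · · ·
    · · · · · · · · ·
    · · █ · · · · · ·
    · · · █ █ · · · ·
    · · · █ █ █ · · ·
    · · · █ █ █ █ █ ·
    · · · · █ █ █ █ ·
    · · · · █ █ █ · ·
    · · · · · █ · · ·

Answer: 30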